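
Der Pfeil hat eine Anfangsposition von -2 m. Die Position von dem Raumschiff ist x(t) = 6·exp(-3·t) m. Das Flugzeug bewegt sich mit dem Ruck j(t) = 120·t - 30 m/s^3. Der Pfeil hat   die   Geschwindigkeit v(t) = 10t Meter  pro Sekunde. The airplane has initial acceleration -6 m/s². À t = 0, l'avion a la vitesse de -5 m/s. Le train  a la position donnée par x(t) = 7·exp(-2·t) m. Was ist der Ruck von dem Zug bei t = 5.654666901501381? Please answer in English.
To solve this, we need to take 3 derivatives of our position equation x(t) = 7·exp(-2·t). Differentiating position, we get velocity: v(t) = -14·exp(-2·t). Differentiating velocity, we get acceleration: a(t) = 28·exp(-2·t). The derivative of acceleration gives jerk: j(t) = -56·exp(-2·t). We have jerk j(t) = -56·exp(-2·t). Substituting t = 5.654666901501381: j(5.654666901501381) = -0.000686446606441938.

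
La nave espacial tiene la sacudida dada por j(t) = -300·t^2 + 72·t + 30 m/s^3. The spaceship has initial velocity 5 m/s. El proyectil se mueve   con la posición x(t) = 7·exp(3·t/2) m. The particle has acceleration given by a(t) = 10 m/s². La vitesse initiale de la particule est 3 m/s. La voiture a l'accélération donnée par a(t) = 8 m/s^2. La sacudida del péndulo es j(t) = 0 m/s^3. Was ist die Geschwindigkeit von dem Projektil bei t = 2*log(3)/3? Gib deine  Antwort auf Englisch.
Starting from position x(t) = 7·exp(3·t/2), we take 1 derivative. Taking d/dt of x(t), we find v(t) = 21·exp(3·t/2)/2. We have velocity v(t) = 21·exp(3·t/2)/2. Substituting t = 2*log(3)/3: v(2*log(3)/3) = 63/2.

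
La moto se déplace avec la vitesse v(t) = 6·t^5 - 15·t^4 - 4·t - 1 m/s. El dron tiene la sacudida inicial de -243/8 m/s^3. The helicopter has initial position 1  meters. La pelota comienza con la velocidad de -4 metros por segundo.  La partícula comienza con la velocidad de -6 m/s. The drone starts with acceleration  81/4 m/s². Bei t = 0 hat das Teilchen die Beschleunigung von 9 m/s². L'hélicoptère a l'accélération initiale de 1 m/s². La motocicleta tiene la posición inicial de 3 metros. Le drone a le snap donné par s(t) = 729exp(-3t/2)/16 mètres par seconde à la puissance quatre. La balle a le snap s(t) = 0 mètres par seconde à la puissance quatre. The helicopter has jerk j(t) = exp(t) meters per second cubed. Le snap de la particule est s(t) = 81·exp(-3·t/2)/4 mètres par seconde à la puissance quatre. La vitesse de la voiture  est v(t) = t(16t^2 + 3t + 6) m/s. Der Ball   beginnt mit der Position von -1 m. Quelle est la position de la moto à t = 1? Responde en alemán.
Ausgehend von der Geschwindigkeit v(t) = 6·t^5 - 15·t^4 - 4·t - 1, nehmen wir 1 Stammfunktion. Mit ∫v(t)dt und Anwendung von x(0) = 3, finden wir x(t) = t^6 - 3·t^5 - 2·t^2 - t + 3. Mit x(t) = t^6 - 3·t^5 - 2·t^2 - t + 3 und Einsetzen von t = 1, finden wir x = -2.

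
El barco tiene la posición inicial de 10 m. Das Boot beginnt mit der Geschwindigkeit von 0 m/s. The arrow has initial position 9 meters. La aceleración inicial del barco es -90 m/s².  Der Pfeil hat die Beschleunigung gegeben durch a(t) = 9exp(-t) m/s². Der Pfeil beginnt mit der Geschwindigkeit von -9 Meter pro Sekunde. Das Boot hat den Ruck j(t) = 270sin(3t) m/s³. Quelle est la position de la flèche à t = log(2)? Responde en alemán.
Wir müssen unsere Gleichung für die Beschleunigung a(t) = 9·exp(-t) 2-mal integrieren. Die Stammfunktion von der Beschleunigung, mit v(0) = -9, ergibt die Geschwindigkeit: v(t) = -9·exp(-t). Mit ∫v(t)dt und Anwendung von x(0) = 9, finden wir x(t) = 9·exp(-t). Wir haben die Position x(t) = 9·exp(-t). Durch Einsetzen von t = log(2): x(log(2)) = 9/2.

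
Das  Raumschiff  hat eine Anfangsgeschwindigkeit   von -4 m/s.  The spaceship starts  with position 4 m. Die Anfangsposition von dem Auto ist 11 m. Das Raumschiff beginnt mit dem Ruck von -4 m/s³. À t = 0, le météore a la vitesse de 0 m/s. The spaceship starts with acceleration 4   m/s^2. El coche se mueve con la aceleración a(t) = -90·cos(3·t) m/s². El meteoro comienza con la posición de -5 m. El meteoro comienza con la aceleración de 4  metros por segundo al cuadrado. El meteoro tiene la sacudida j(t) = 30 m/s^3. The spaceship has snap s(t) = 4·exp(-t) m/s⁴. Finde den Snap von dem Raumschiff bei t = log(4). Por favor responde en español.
Tenemos el snap s(t) = 4·exp(-t). Sustituyendo t = log(4): s(log(4)) = 1.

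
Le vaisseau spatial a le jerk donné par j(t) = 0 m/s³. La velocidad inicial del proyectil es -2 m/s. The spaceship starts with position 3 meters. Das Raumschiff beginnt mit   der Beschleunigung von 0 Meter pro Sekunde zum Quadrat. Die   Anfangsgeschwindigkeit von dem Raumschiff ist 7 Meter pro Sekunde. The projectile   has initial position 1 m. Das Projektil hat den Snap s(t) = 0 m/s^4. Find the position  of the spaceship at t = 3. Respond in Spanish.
Para resolver esto, necesitamos tomar 3 integrales de nuestra ecuación de la sacudida j(t) = 0. Integrando la sacudida y usando la condición inicial a(0) = 0, obtenemos a(t) = 0. La integral de la aceleración, con v(0) = 7, da la velocidad: v(t) = 7. Tomando ∫v(t)dt y aplicando x(0) = 3, encontramos x(t) = 7·t + 3. De la ecuación de la posición x(t) = 7·t + 3, sustituimos t = 3 para obtener x = 24.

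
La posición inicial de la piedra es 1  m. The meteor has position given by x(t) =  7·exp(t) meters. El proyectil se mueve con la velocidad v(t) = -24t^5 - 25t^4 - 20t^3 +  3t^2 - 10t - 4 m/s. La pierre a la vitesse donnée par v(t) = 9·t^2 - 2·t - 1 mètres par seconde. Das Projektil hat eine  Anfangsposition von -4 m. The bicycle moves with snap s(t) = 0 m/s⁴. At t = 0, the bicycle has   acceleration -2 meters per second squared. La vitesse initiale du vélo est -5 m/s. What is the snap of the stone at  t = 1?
To solve this, we need to take 3 derivatives of our velocity equation v(t) = 9·t^2 - 2·t - 1. The derivative of velocity gives acceleration: a(t) = 18·t - 2. Taking d/dt of a(t), we find j(t) = 18. The derivative of jerk gives snap: s(t) = 0. We have snap s(t) = 0. Substituting t = 1: s(1) = 0.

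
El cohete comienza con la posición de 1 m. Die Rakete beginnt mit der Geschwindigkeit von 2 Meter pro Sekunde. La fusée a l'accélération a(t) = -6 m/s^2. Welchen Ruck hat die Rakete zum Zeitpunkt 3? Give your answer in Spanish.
Partiendo de la aceleración a(t) = -6, tomamos 1 derivada. La derivada de la aceleración da la sacudida: j(t) = 0. Tenemos la sacudida j(t) = 0. Sustituyendo t = 3: j(3) = 0.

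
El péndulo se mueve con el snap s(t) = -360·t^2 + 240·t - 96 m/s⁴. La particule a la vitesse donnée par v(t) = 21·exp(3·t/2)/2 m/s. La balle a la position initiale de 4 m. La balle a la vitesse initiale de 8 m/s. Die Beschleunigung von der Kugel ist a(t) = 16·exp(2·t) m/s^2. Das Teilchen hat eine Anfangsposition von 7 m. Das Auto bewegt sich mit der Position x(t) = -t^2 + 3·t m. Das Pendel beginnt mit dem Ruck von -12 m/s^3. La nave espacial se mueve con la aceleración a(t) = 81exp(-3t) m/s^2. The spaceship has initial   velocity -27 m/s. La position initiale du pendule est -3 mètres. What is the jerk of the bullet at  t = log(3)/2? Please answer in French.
En partant de l'accélération a(t) = 16·exp(2·t), nous prenons 1 dérivée. La dérivée de l'accélération donne le jerk: j(t) = 32·exp(2·t). Nous avons le jerk j(t) = 32·exp(2·t). En substituant t = log(3)/2: j(log(3)/2) = 96.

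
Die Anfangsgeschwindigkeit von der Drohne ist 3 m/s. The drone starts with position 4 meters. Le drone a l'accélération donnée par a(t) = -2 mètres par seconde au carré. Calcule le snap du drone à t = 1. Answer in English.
We must differentiate our acceleration equation a(t) = -2 2 times. The derivative of acceleration gives jerk: j(t) = 0. The derivative of jerk gives snap: s(t) = 0. From the given snap equation s(t) = 0, we substitute t = 1 to get s = 0.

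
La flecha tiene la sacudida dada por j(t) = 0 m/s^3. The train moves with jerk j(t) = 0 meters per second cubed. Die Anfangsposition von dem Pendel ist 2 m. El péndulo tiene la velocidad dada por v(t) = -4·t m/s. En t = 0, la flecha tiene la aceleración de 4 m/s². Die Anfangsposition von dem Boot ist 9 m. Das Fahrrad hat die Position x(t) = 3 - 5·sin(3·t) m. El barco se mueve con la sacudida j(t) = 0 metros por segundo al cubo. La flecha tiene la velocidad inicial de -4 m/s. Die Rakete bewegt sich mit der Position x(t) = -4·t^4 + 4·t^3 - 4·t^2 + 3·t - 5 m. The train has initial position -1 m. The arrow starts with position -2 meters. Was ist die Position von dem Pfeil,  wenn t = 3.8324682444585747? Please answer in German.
Wir müssen unsere Gleichung für den Ruck j(t) = 0 3-mal integrieren. Durch Integration von dem Ruck und Verwendung der Anfangsbedingung a(0) = 4, erhalten wir a(t) = 4. Mit ∫a(t)dt und Anwendung von v(0) = -4, finden wir v(t) = 4·t - 4. Durch Integration von der Geschwindigkeit und Verwendung der Anfangsbedingung x(0) = -2, erhalten wir x(t) = 2·t^2 - 4·t - 2. Aus der Gleichung für die Position x(t) = 2·t^2 - 4·t - 2, setzen wir t = 3.8324682444585747 ein und erhalten x = 12.0457527117325.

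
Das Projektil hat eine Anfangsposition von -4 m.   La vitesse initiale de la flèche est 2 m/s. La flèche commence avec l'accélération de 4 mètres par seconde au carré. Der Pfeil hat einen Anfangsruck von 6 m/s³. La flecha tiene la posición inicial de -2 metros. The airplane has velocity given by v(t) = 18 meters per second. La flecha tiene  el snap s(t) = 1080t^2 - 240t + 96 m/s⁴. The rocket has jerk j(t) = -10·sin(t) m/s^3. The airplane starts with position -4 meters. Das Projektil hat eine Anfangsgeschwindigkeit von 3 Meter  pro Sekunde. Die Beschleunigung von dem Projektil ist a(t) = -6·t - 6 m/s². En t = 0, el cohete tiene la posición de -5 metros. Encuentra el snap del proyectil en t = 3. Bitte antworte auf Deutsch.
Wir müssen unsere Gleichung für die Beschleunigung a(t) = -6·t - 6 2-mal ableiten. Mit d/dt von a(t) finden wir j(t) = -6. Durch Ableiten von dem Ruck erhalten wir den Snap: s(t) = 0. Wir haben den Snap s(t) = 0. Durch Einsetzen von t = 3: s(3) = 0.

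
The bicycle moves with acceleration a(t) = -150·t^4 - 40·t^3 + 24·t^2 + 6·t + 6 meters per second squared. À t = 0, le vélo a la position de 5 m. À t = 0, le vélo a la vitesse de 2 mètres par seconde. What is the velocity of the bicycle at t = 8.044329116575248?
We need to integrate our acceleration equation a(t) = -150·t^4 - 40·t^3 + 24·t^2 + 6·t + 6 1 time. Integrating acceleration and using the initial condition v(0) = 2, we get v(t) = -30·t^5 - 10·t^4 + 8·t^3 + 3·t^2 + 6·t + 2. Using v(t) = -30·t^5 - 10·t^4 + 8·t^3 + 3·t^2 + 6·t + 2 and substituting t = 8.044329116575248, we find v = -1048045.88812352.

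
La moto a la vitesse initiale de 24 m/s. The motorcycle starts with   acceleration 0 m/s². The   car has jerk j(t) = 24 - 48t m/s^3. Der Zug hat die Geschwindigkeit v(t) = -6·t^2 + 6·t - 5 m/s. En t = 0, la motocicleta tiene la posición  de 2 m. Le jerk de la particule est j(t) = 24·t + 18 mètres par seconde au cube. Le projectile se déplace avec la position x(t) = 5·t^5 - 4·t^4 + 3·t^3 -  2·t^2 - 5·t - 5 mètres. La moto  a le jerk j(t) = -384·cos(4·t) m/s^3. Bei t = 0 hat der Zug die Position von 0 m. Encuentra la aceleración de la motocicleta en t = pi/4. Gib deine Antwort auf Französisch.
Nous devons intégrer notre équation du jerk j(t) = -384·cos(4·t) 1 fois. En intégrant le jerk et en utilisant la condition initiale a(0) = 0, nous obtenons a(t) = -96·sin(4·t). En utilisant a(t) = -96·sin(4·t) et en substituant t = pi/4, nous trouvons a = 0.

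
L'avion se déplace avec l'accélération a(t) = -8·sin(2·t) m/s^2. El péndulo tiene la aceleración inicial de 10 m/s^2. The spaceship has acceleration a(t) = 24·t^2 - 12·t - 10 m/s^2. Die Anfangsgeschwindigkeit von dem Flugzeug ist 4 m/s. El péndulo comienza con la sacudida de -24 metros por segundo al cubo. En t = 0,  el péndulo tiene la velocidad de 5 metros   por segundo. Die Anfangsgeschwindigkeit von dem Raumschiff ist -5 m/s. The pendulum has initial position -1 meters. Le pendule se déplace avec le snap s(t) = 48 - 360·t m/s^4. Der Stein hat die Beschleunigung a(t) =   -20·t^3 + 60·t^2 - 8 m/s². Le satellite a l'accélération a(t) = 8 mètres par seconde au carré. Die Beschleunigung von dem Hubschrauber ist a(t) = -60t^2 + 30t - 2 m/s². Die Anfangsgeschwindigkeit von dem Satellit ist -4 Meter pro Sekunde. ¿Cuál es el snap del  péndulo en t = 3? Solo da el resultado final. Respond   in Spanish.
El snap en t = 3 es s = -1032.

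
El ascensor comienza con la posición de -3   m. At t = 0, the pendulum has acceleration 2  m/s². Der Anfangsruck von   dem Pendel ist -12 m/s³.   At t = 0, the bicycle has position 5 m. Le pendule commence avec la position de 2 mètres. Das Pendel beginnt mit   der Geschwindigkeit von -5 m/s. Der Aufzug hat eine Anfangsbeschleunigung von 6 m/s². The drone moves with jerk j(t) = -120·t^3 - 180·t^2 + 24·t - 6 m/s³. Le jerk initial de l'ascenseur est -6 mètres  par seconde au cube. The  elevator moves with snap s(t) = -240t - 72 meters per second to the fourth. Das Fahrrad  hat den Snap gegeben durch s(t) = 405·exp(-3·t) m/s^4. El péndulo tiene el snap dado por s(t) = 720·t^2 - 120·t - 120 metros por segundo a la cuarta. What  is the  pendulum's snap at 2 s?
Using s(t) = 720·t^2 - 120·t - 120 and substituting t = 2, we find s = 2520.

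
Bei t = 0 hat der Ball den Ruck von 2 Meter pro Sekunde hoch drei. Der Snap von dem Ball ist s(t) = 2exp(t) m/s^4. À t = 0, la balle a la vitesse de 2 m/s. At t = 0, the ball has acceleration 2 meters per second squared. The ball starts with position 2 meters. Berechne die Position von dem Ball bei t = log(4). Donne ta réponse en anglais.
To find the answer, we compute 4 antiderivatives of s(t) = 2·exp(t). Integrating snap and using the initial condition j(0) = 2, we get j(t) = 2·exp(t). Integrating jerk and using the initial condition a(0) = 2, we get a(t) = 2·exp(t). The antiderivative of acceleration, with v(0) = 2, gives velocity: v(t) = 2·exp(t). Integrating velocity and using the initial condition x(0) = 2, we get x(t) = 2·exp(t). We have position x(t) = 2·exp(t). Substituting t = log(4): x(log(4)) = 8.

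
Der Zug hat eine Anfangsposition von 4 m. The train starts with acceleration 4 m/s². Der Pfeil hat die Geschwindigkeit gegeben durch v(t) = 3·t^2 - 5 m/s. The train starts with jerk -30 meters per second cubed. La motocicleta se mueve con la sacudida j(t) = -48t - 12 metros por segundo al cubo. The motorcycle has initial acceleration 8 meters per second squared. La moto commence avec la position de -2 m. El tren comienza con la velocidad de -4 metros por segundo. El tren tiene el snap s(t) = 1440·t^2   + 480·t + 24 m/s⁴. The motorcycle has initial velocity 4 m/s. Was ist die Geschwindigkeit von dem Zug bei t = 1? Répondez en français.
En partant du snap s(t) = 1440·t^2 + 480·t + 24, nous prenons 3 primitives. La primitive du snap, avec j(0) = -30, donne le jerk: j(t) = 480·t^3 + 240·t^2 + 24·t - 30. L'intégrale du jerk est l'accélération. En utilisant a(0) = 4, nous obtenons a(t) = 120·t^4 + 80·t^3 + 12·t^2 - 30·t + 4. En intégrant l'accélération et en utilisant la condition initiale v(0) = -4, nous obtenons v(t) = 24·t^5 + 20·t^4 + 4·t^3 - 15·t^2 + 4·t - 4. De l'équation de la vitesse v(t) = 24·t^5 + 20·t^4 + 4·t^3 - 15·t^2 + 4·t - 4, nous substituons t = 1 pour obtenir v = 33.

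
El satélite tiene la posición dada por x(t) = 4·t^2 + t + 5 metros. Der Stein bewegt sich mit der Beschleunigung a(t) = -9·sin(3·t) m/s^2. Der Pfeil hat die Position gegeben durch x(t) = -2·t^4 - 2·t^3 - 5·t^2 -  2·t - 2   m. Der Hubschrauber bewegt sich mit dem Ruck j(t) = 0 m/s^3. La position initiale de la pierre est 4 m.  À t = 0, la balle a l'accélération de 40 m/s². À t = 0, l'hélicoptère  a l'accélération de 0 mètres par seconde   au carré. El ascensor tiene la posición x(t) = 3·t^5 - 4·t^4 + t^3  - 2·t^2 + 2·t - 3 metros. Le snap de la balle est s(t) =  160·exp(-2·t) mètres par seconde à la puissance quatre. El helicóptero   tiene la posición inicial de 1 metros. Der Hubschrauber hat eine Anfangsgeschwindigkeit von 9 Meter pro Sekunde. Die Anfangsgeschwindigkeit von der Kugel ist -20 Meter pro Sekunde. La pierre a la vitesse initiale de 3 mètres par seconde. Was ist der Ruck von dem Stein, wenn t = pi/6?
Ausgehend von der Beschleunigung a(t) = -9·sin(3·t), nehmen wir 1 Ableitung. Mit d/dt von a(t) finden wir j(t) = -27·cos(3·t). Mit j(t) = -27·cos(3·t) und Einsetzen von t = pi/6, finden wir j = 0.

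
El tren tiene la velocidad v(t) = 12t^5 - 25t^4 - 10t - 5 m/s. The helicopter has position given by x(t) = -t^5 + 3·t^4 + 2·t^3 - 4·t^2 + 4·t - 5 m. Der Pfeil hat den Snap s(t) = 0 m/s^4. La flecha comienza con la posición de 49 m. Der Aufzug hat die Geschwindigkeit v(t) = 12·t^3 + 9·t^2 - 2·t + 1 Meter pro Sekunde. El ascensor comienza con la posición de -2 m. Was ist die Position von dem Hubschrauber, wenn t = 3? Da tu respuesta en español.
Tenemos la posición x(t) = -t^5 + 3·t^4 + 2·t^3 - 4·t^2 + 4·t - 5. Sustituyendo t = 3: x(3) = 25.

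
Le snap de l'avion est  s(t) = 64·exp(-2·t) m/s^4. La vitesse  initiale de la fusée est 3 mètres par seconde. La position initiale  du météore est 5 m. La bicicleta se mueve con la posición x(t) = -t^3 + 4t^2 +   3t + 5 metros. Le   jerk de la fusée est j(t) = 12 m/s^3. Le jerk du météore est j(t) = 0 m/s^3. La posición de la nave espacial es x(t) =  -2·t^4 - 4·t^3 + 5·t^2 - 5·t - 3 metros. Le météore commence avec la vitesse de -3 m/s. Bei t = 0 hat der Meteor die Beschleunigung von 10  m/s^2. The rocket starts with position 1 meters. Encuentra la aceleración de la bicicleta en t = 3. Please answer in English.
To solve this, we need to take 2 derivatives of our position equation x(t) = -t^3 + 4·t^2 + 3·t + 5. Differentiating position, we get velocity: v(t) = -3·t^2 + 8·t + 3. Differentiating velocity, we get acceleration: a(t) = 8 - 6·t. We have acceleration a(t) = 8 - 6·t. Substituting t = 3: a(3) = -10.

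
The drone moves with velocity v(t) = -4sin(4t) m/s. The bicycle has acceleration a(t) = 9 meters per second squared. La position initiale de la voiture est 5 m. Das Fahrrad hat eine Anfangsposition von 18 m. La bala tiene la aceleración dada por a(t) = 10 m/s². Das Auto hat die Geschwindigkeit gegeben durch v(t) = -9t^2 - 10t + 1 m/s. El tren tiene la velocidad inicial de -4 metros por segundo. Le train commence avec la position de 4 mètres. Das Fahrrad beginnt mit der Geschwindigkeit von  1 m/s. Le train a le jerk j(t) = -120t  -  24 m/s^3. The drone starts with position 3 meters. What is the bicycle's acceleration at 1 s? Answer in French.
En utilisant a(t) = 9 et en substituant t = 1, nous trouvons a = 9.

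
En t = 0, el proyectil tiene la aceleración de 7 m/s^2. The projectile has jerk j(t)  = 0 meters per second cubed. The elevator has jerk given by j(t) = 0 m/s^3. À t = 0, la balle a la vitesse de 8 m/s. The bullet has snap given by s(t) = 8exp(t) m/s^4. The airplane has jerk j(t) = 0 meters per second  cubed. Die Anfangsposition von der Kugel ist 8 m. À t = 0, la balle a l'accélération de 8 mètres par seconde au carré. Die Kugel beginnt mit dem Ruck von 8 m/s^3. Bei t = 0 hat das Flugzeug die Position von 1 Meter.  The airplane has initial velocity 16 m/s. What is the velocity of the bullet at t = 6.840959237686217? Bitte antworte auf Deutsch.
Um dies zu lösen, müssen wir 3 Integrale unserer Gleichung für den Snap s(t) = 8·exp(t) finden. Das Integral von dem Snap, mit j(0) = 8, ergibt den Ruck: j(t) = 8·exp(t). Die Stammfunktion von dem Ruck, mit a(0) = 8, ergibt die Beschleunigung: a(t) = 8·exp(t). Die Stammfunktion von der Beschleunigung ist die Geschwindigkeit. Mit v(0) = 8 erhalten wir v(t) = 8·exp(t). Mit v(t) = 8·exp(t) und Einsetzen von t = 6.840959237686217, finden wir v = 7483.08769592872.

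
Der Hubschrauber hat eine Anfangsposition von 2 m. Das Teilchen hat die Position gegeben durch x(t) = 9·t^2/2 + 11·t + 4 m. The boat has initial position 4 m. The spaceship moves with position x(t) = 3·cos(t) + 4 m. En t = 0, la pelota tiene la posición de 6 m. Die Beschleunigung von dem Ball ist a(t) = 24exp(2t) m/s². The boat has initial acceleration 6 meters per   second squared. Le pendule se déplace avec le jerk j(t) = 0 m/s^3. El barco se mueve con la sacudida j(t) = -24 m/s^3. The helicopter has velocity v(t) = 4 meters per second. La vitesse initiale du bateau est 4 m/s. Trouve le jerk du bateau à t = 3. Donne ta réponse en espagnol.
Tenemos la sacudida j(t) = -24. Sustituyendo t = 3: j(3) = -24.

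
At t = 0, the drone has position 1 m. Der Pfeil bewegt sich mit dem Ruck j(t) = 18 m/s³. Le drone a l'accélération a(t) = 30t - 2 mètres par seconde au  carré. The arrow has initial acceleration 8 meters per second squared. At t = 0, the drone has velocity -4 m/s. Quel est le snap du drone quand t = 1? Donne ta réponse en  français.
Pour résoudre ceci, nous devons prendre 2 dérivées de notre équation de l'accélération a(t) = 30·t - 2. En dérivant l'accélération, nous obtenons le jerk: j(t) = 30. La dérivée du jerk donne le snap: s(t) = 0. Nous avons le snap s(t) = 0. En substituant t = 1: s(1) = 0.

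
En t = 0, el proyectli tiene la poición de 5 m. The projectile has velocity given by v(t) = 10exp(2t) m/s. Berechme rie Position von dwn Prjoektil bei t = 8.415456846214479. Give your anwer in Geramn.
Wir müssen unsere Gleichung für die Geschwindigkeit v(t) = 10·exp(2·t) 1-mal integrieren. Mit ∫v(t)dt und Anwendung von x(0) = 5, finden wir x(t) = 5·exp(2·t). Mit x(t) = 5·exp(2·t) und Einsetzen von t = 8.415456846214479, finden wir x = 101986560.714123.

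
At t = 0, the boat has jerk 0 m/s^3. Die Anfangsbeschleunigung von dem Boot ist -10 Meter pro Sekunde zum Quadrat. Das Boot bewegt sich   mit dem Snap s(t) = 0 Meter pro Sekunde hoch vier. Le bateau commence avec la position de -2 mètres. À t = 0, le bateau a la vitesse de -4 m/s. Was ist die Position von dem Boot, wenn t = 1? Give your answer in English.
We must find the antiderivative of our snap equation s(t) = 0 4 times. Taking ∫s(t)dt and applying j(0) = 0, we find j(t) = 0. Integrating jerk and using the initial condition a(0) = -10, we get a(t) = -10. The antiderivative of acceleration, with v(0) = -4, gives velocity: v(t) = -10·t - 4. Integrating velocity and using the initial condition x(0) = -2, we get x(t) = -5·t^2 - 4·t - 2. From the given position equation x(t) = -5·t^2 - 4·t - 2, we substitute t = 1 to get x = -11.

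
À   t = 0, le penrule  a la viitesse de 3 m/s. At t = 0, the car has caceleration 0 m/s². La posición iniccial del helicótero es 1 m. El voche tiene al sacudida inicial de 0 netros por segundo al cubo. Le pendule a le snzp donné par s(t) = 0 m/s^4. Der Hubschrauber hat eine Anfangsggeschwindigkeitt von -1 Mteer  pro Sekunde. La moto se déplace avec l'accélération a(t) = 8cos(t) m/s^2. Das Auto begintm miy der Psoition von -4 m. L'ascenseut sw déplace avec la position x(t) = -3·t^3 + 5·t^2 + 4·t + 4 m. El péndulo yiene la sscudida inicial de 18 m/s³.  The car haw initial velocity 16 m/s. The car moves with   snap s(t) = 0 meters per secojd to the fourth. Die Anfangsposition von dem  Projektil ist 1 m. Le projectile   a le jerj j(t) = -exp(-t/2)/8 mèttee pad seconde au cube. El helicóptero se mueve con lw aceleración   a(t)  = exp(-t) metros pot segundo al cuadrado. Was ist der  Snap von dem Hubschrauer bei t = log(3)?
Um dies zu lösen, müssen wir 2 Ableitungen unserer Gleichung für die Beschleunigung a(t) = exp(-t) nehmen. Durch Ableiten von der Beschleunigung erhalten wir den Ruck: j(t) = -exp(-t). Mit d/dt von j(t) finden wir s(t) = exp(-t). Mit s(t) = exp(-t) und Einsetzen von t = log(3), finden wir s = 1/3.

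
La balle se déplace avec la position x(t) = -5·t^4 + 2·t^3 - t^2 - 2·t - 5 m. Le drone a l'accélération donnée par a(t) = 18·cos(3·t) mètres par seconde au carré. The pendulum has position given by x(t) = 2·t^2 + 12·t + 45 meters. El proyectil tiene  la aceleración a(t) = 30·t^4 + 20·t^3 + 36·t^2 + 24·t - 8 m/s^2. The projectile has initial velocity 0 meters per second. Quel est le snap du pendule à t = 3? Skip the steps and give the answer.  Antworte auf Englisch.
The answer is 0.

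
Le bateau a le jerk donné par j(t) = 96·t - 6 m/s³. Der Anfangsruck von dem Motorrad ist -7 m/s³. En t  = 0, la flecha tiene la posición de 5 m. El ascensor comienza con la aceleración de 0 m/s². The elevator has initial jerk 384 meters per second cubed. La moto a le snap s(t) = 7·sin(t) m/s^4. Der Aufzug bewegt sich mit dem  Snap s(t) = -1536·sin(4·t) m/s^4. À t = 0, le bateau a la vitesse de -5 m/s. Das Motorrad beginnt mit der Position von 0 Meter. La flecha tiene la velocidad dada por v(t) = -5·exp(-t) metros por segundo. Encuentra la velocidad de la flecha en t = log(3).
Tenemos la velocidad v(t) = -5·exp(-t). Sustituyendo t = log(3): v(log(3)) = -5/3.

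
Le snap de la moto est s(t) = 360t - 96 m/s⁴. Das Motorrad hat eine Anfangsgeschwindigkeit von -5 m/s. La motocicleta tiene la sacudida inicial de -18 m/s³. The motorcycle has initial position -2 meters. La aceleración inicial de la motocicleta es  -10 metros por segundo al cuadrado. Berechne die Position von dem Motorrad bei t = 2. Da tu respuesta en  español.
Debemos encontrar la antiderivada de nuestra ecuación del snap s(t) = 360·t - 96 4 veces. Integrando el snap y usando la condición inicial j(0) = -18, obtenemos j(t) = 180·t^2 - 96·t - 18. La integral de la sacudida es la aceleración. Usando a(0) = -10, obtenemos a(t) = 60·t^3 - 48·t^2 - 18·t - 10. Tomando ∫a(t)dt y aplicando v(0) = -5, encontramos v(t) = 15·t^4 - 16·t^3 - 9·t^2 - 10·t - 5. La antiderivada de la velocidad, con x(0) = -2, da la posición: x(t) = 3·t^5 - 4·t^4 - 3·t^3 - 5·t^2 - 5·t - 2. Tenemos la posición x(t) = 3·t^5 - 4·t^4 - 3·t^3 - 5·t^2 - 5·t - 2. Sustituyendo t = 2: x(2) = -24.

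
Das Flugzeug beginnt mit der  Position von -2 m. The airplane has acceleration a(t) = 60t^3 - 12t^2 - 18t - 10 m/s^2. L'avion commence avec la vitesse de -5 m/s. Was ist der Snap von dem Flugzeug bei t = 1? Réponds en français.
Pour résoudre ceci, nous devons prendre 2 dérivées de notre équation de l'accélération a(t) = 60·t^3 - 12·t^2 - 18·t - 10. En dérivant l'accélération, nous obtenons le jerk: j(t) = 180·t^2 - 24·t - 18. En dérivant le jerk, nous obtenons le snap: s(t) = 360·t - 24. En utilisant s(t) = 360·t - 24 et en substituant t = 1, nous trouvons s = 336.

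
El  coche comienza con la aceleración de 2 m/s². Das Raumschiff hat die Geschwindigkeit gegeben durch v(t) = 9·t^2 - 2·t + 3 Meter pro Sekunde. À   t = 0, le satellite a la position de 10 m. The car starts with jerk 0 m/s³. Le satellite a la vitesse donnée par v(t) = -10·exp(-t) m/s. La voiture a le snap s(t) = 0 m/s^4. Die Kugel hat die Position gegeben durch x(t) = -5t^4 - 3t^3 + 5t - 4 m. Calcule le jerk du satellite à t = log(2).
En partant de la vitesse v(t) = -10·exp(-t), nous prenons 2 dérivées. En prenant d/dt de v(t), nous trouvons a(t) = 10·exp(-t). La dérivée de l'accélération donne le jerk: j(t) = -10·exp(-t). En utilisant j(t) = -10·exp(-t) et en substituant t = log(2), nous trouvons j = -5.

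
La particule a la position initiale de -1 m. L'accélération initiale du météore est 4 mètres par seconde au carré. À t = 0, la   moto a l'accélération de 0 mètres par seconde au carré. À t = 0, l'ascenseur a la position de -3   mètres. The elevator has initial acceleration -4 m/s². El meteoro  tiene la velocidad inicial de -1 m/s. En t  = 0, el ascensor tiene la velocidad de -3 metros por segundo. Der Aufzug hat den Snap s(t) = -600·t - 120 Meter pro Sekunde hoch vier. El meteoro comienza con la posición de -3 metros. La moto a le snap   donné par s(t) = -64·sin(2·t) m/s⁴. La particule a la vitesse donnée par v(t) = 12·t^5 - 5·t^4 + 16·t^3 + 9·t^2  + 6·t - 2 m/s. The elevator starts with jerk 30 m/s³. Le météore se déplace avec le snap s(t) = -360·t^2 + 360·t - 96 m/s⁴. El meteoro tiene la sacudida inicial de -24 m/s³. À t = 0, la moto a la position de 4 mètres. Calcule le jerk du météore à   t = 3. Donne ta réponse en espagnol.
Partiendo del snap s(t) = -360·t^2 + 360·t - 96, tomamos 1 integral. La integral del snap, con j(0) = -24, da la sacudida: j(t) = -120·t^3 + 180·t^2 - 96·t - 24. Usando j(t) = -120·t^3 + 180·t^2 - 96·t - 24 y sustituyendo t = 3, encontramos j = -1932.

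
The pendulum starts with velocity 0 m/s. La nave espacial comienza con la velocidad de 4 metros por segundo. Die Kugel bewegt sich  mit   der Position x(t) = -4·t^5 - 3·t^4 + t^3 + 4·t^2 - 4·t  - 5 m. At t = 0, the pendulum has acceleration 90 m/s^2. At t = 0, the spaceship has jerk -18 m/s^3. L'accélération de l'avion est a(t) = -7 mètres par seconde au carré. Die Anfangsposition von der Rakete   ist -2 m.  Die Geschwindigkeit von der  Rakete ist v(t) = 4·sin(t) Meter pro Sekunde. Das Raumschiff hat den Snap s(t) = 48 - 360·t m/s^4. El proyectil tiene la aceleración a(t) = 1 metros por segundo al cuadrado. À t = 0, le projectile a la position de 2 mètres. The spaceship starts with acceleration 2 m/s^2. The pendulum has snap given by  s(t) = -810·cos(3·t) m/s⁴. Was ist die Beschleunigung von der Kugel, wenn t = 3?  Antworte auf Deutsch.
Um dies zu lösen, müssen wir 2 Ableitungen unserer Gleichung für die Position x(t) = -4·t^5 - 3·t^4 + t^3 + 4·t^2 - 4·t - 5 nehmen. Durch Ableiten von der Position erhalten wir die Geschwindigkeit: v(t) = -20·t^4 - 12·t^3 + 3·t^2 + 8·t - 4. Mit d/dt von v(t) finden wir a(t) = -80·t^3 - 36·t^2 + 6·t + 8. Aus der Gleichung für die Beschleunigung a(t) = -80·t^3 - 36·t^2 + 6·t + 8, setzen wir t = 3 ein und erhalten a = -2458.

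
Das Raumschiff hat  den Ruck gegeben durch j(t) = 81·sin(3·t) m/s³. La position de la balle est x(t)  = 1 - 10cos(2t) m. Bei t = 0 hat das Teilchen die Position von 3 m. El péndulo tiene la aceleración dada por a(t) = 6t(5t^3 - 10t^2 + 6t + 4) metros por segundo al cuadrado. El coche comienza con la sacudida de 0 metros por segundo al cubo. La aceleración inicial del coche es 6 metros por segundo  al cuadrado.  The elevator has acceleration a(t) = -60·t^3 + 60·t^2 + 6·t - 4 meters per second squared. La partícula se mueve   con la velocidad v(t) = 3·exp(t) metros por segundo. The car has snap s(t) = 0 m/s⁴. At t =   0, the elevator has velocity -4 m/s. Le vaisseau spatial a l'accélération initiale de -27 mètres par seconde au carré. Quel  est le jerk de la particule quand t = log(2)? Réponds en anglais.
We must differentiate our velocity equation v(t) = 3·exp(t) 2 times. Differentiating velocity, we get acceleration: a(t) = 3·exp(t). Differentiating acceleration, we get jerk: j(t) = 3·exp(t). We have jerk j(t) = 3·exp(t). Substituting t = log(2): j(log(2)) = 6.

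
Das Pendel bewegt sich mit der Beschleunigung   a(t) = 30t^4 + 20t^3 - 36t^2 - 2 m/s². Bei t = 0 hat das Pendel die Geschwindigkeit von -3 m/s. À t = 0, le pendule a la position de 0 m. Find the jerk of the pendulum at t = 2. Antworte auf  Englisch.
Starting from acceleration a(t) = 30·t^4 + 20·t^3 - 36·t^2 - 2, we take 1 derivative. The derivative of acceleration gives jerk: j(t) = 120·t^3 + 60·t^2 - 72·t. Using j(t) = 120·t^3 + 60·t^2 - 72·t and substituting t = 2, we find j = 1056.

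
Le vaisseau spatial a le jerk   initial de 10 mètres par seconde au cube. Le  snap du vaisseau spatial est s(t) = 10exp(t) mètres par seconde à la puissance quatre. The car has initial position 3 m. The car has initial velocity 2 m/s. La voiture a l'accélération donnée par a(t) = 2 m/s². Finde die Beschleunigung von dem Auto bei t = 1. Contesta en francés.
De l'équation de l'accélération a(t) = 2, nous substituons t = 1 pour obtenir a = 2.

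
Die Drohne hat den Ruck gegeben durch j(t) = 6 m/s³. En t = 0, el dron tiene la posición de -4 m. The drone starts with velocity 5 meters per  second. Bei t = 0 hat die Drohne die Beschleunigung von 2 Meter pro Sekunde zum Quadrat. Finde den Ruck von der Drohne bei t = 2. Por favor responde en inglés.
From the given jerk equation j(t) = 6, we substitute t = 2 to get j = 6.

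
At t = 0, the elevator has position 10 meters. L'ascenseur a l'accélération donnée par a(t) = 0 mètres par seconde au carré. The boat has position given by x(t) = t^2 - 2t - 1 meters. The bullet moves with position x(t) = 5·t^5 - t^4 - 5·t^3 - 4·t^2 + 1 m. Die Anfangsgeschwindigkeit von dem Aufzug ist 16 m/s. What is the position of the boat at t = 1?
Using x(t) = t^2 - 2·t - 1 and substituting t = 1, we find x = -2.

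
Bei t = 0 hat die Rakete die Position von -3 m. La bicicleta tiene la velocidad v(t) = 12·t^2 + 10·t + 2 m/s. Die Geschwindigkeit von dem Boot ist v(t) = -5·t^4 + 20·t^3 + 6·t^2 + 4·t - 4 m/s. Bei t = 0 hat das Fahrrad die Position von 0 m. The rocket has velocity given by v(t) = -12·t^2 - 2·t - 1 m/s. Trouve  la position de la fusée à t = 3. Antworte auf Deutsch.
Um dies zu lösen, müssen wir 1 Integral unserer Gleichung für die Geschwindigkeit v(t) = -12·t^2 - 2·t - 1 finden. Durch Integration von der Geschwindigkeit und Verwendung der Anfangsbedingung x(0) = -3, erhalten wir x(t) = -4·t^3 - t^2 - t - 3. Wir haben die Position x(t) = -4·t^3 - t^2 - t - 3. Durch Einsetzen von t = 3: x(3) = -123.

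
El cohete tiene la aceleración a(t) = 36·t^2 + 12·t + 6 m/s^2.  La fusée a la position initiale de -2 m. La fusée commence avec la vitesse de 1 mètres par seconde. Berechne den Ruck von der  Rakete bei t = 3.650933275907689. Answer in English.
Starting from acceleration a(t) = 36·t^2 + 12·t + 6, we take 1 derivative. Taking d/dt of a(t), we find j(t) = 72·t + 12. From the given jerk equation j(t) = 72·t + 12, we substitute t = 3.650933275907689 to get j = 274.867195865354.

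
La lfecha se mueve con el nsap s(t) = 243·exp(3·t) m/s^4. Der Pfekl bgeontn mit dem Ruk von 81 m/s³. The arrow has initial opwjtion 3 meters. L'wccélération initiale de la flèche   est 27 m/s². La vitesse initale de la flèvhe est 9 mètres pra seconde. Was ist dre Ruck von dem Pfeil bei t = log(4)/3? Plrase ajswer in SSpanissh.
Partiendo del snap s(t) = 243·exp(3·t), tomamos 1 antiderivada. Integrando el snap y usando la condición inicial j(0) = 81, obtenemos j(t) = 81·exp(3·t). Usando j(t) = 81·exp(3·t) y sustituyendo t = log(4)/3, encontramos j = 324.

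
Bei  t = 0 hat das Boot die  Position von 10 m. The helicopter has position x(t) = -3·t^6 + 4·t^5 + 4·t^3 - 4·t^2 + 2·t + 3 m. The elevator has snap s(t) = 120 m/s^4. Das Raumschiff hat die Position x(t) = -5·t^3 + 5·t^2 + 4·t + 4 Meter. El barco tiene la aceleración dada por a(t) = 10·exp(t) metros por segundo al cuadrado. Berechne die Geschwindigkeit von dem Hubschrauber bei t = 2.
Um dies zu lösen, müssen wir 1 Ableitung unserer Gleichung für die Position x(t) = -3·t^6 + 4·t^5 + 4·t^3 - 4·t^2 + 2·t + 3 nehmen. Mit d/dt von x(t) finden wir v(t) = -18·t^5 + 20·t^4 + 12·t^2 - 8·t + 2. Mit v(t) = -18·t^5 + 20·t^4 + 12·t^2 - 8·t + 2 und Einsetzen von t = 2, finden wir v = -222.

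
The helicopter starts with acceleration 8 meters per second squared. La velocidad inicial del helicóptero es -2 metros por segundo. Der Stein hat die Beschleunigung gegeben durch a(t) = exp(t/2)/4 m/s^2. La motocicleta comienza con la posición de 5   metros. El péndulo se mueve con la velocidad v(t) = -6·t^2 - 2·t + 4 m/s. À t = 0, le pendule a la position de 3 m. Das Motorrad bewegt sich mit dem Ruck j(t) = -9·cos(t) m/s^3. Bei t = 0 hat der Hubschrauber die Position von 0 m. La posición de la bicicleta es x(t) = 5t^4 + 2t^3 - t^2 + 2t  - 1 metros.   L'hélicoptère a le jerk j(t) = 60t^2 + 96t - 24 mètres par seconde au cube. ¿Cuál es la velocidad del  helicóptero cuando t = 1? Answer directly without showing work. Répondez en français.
v(1) = 15.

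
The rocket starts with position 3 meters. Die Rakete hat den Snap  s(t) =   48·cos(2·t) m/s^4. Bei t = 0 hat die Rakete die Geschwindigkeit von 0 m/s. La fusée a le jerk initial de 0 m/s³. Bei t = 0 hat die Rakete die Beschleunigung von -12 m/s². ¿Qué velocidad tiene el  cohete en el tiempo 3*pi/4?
Para resolver esto, necesitamos tomar 3 antiderivadas de nuestra ecuación del snap s(t) = 48·cos(2·t). La antiderivada del snap, con j(0) = 0, da la sacudida: j(t) = 24·sin(2·t). Tomando ∫j(t)dt y aplicando a(0) = -12, encontramos a(t) = -12·cos(2·t). La antiderivada de la aceleración, con v(0) = 0, da la velocidad: v(t) = -6·sin(2·t). De la ecuación de la velocidad v(t) = -6·sin(2·t), sustituimos t = 3*pi/4 para obtener v = 6.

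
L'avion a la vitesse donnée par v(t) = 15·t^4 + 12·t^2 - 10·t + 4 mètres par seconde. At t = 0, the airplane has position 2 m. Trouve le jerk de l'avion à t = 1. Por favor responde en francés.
Nous devons dériver notre équation de la vitesse v(t) = 15·t^4 + 12·t^2 - 10·t + 4 2 fois. En prenant d/dt de v(t), nous trouvons a(t) = 60·t^3 + 24·t - 10. En dérivant l'accélération, nous obtenons le jerk: j(t) = 180·t^2 + 24. En utilisant j(t) = 180·t^2 + 24 et en substituant t = 1, nous trouvons j = 204.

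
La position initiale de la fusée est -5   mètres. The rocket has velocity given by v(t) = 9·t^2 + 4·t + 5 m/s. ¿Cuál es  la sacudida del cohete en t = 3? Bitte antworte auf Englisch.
Starting from velocity v(t) = 9·t^2 + 4·t + 5, we take 2 derivatives. Differentiating velocity, we get acceleration: a(t) = 18·t + 4. Differentiating acceleration, we get jerk: j(t) = 18. We have jerk j(t) = 18. Substituting t = 3: j(3) = 18.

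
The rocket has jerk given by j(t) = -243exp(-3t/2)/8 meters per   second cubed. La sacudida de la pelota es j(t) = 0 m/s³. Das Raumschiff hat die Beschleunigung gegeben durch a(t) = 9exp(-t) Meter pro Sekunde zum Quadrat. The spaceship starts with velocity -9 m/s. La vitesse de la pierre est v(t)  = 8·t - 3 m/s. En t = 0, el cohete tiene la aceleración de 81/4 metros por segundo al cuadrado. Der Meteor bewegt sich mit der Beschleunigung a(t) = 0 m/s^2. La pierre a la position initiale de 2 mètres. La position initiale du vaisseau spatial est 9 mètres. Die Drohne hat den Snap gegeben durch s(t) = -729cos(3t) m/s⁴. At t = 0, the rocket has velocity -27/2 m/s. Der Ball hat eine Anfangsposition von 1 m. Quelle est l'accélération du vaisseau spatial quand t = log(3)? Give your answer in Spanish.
De la ecuación de la aceleración a(t) = 9·exp(-t), sustituimos t = log(3) para obtener a = 3.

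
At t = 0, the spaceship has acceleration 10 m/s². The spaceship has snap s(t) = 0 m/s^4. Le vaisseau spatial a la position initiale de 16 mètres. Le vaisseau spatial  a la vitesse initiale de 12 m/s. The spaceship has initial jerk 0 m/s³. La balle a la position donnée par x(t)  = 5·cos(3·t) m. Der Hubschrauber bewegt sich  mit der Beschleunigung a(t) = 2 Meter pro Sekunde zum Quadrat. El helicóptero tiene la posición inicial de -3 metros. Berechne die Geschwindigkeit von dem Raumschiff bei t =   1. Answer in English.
To find the answer, we compute 3 integrals of s(t) = 0. Finding the antiderivative of s(t) and using j(0) = 0: j(t) = 0. The antiderivative of jerk, with a(0) = 10, gives acceleration: a(t) = 10. The antiderivative of acceleration is velocity. Using v(0) = 12, we get v(t) = 10·t + 12. From the given velocity equation v(t) = 10·t + 12, we substitute t = 1 to get v = 22.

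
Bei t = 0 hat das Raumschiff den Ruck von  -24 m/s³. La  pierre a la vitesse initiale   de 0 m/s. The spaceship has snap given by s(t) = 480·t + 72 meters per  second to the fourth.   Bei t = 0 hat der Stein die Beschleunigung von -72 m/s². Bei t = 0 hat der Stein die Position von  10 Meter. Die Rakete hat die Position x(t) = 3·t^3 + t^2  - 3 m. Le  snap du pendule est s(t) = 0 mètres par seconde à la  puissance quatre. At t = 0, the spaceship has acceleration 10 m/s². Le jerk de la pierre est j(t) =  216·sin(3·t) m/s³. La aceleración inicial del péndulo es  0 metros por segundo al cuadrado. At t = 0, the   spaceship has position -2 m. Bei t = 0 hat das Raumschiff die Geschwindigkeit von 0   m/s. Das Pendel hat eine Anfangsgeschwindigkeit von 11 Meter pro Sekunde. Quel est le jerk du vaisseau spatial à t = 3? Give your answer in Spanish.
Para resolver esto, necesitamos tomar 1 integral de nuestra ecuación del snap s(t) = 480·t + 72. La integral del snap es la sacudida. Usando j(0) = -24, obtenemos j(t) = 240·t^2 + 72·t - 24. Usando j(t) = 240·t^2 + 72·t - 24 y sustituyendo t = 3, encontramos j = 2352.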